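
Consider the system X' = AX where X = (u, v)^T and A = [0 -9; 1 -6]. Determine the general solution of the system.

u(t) = 3c_1e^(-3t) + 3c_2te^(-3t) - 2c_2e^(-3t), v(t) = c_1e^(-3t) + c_2te^(-3t) - c_2e^(-3t)

Coefficient matrix A = [[0, -9], [1, -6]].
Characteristic polynomial det(A - λI) = λ^2 + 6λ + 9 = 0.
Single eigenvalue λ = -3 with algebraic multiplicity 2.
Eigenvector v = (3,1); generalized eigenvector w with (A-λI)w=v is (-2,-1).
General solution: e^(-3t)[c_1·v + c_2·(t·v + w)].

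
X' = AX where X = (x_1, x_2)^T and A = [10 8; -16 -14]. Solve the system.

x_1(t) = -K_1e^(-6t) - K_2e^(2t), x_2(t) = 2K_1e^(-6t) + K_2e^(2t)

Coefficient matrix A = [[10, 8], [-16, -14]].
Characteristic polynomial det(A - λI) = λ^2 + 4λ - 12 = 0.
Eigenvalues λ = -6, 2.
For λ=-6: (A-λI) row 1 is [16, 8], so an eigenvector is (-1, 2).
For λ=2: (A-λI) row 1 is [8, 8], so an eigenvector is (-1, 1).
General solution: K_1e^(-6t)(-1,2) + K_2e^(2t)(-1,1).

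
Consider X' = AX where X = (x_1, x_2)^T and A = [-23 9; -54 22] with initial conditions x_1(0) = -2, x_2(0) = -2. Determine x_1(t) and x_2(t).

x_1(t) = 2e^(4t) - 4e^(-5t), x_2(t) = 6e^(4t) - 8e^(-5t)

Coefficient matrix A = [[-23, 9], [-54, 22]].
Characteristic polynomial det(A - λI) = λ^2 + λ - 20 = 0.
Eigenvalues λ = -5, 4.
For λ=-5: (A-λI) row 1 is [-18, 9], so an eigenvector is (-1, -2).
For λ=4: (A-λI) row 1 is [-27, 9], so an eigenvector is (-1, -3).
General solution: C_1e^(-5t)(-1,-2) + C_2e^(4t)(-1,-3).
Applying x_1(0)=-2, x_2(0)=-2 gives C_1=4, C_2=-2.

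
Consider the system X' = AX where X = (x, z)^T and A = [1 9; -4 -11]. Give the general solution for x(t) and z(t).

x(t) = -3K_1e^(-5t) - 3K_2te^(-5t) - 2K_2e^(-5t), z(t) = 2K_1e^(-5t) + 2K_2te^(-5t) + K_2e^(-5t)

Coefficient matrix A = [[1, 9], [-4, -11]].
Characteristic polynomial det(A - λI) = λ^2 + 10λ + 25 = 0.
Single eigenvalue λ = -5 with algebraic multiplicity 2.
Eigenvector v = (-3,2); generalized eigenvector w with (A-λI)w=v is (-2,1).
General solution: e^(-5t)[K_1·v + K_2·(t·v + w)].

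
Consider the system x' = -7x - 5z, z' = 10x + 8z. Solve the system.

Coefficient matrix A = [[-7, -5], [10, 8]].
Characteristic polynomial det(A - λI) = λ^2 - λ - 6 = 0.
Eigenvalues λ = -2, 3.
For λ=-2: (A-λI) row 1 is [-5, -5], so an eigenvector is (-1, 1).
For λ=3: (A-λI) row 1 is [-10, -5], so an eigenvector is (1, -2).
General solution: K_1e^(-2t)(-1,1) + K_2e^(3t)(1,-2).

x(t) = -K_1e^(-2t) + K_2e^(3t), z(t) = K_1e^(-2t) - 2K_2e^(3t)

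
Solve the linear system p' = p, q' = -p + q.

Coefficient matrix A = [[1, 0], [-1, 1]].
Characteristic polynomial det(A - λI) = λ^2 - 2λ + 1 = 0.
Single eigenvalue λ = 1 with algebraic multiplicity 2.
Eigenvector v = (0,-1); generalized eigenvector w with (A-λI)w=v is (1,0).
General solution: e^(t)[K_1·v + K_2·(t·v + w)].

p(t) = K_2e^(t), q(t) = -K_1e^(t) - K_2te^(t)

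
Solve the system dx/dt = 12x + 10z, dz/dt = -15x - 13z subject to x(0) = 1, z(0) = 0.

x(t) = 3e^(2t) - 2e^(-3t), z(t) = -3e^(2t) + 3e^(-3t)

Coefficient matrix A = [[12, 10], [-15, -13]].
Characteristic polynomial det(A - λI) = λ^2 + λ - 6 = 0.
Eigenvalues λ = -3, 2.
For λ=-3: (A-λI) row 1 is [15, 10], so an eigenvector is (-2, 3).
For λ=2: (A-λI) row 1 is [10, 10], so an eigenvector is (-1, 1).
General solution: K_1e^(-3t)(-2,3) + K_2e^(2t)(-1,1).
Applying x(0)=1, z(0)=0 gives K_1=1, K_2=-3.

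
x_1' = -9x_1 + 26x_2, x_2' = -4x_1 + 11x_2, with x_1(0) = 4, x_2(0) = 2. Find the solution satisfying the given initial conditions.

Coefficient matrix A = [[-9, 26], [-4, 11]].
Characteristic polynomial det(A - λI) = λ^2 - 2λ + 5 = 0.
Eigenvalues λ = 1 ± 2i (complex conjugate pair).
For λ=1+2i: an eigenvector is (-2,-1) - i(-3,-1) = (-2 + 3i, -1 + i).
A real fundamental pair from Re and Im of e^((1+2i)t)v: X_1 = e^(t)(cos(2t)·(-2,-1) + sin(2t)·(-3,-1)), X_2 = e^(t)(sin(2t)·(-2,-1) - cos(2t)·(-3,-1)).
General solution: C_1X_1 + C_2X_2.
Applying x_1(0)=4, x_2(0)=2 gives C_1=-2, C_2=0.

x_1(t) = 6e^(t)sin(2t) + 4e^(t)cos(2t), x_2(t) = 2e^(t)sin(2t) + 2e^(t)cos(2t)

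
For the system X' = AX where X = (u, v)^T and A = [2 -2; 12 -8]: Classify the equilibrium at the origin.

A = [[2,-2],[12,-8]]; det(A-λI) = λ^2 + 6λ + 8.
λ = -4, -2: both negative.

stable node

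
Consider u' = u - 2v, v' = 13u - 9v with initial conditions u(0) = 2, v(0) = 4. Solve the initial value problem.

Coefficient matrix A = [[1, -2], [13, -9]].
Characteristic polynomial det(A - λI) = λ^2 + 8λ + 17 = 0.
Eigenvalues λ = -4 ± i (complex conjugate pair).
For λ=-4+i: an eigenvector is (1,3) - i(-1,-2) = (1 + i, 3 + 2i).
A real fundamental pair from Re and Im of e^((-4+i)t)v: X_1 = e^(-4t)(cos(t)·(1,3) + sin(t)·(-1,-2)), X_2 = e^(-4t)(sin(t)·(1,3) - cos(t)·(-1,-2)).
General solution: C_1X_1 + C_2X_2.
Applying u(0)=2, v(0)=4 gives C_1=0, C_2=2.

u(t) = 2e^(-4t)sin(t) + 2e^(-4t)cos(t), v(t) = 6e^(-4t)sin(t) + 4e^(-4t)cos(t)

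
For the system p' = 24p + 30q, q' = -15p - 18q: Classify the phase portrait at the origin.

unstable spiral

A = [[24,30],[-15,-18]]; det(A-λI) = λ^2 - 6λ + 18.
λ = 3 ± 3i: positive real part.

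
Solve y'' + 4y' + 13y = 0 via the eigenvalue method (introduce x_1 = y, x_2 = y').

Let x_1 = y, x_2 = y'. Then x_1' = x_2 and x_2' = -13x_1 - 4x_2.
A = [[0,1],[-13,-4]]; det(A-λI) = λ^2 + 4λ + 13.
Eigenvalues λ = -2 ± 3i.

y(t) = K_1e^(-2t)cos(3t) + K_2e^(-2t)sin(3t)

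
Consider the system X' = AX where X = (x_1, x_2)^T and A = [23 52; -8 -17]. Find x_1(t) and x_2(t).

Coefficient matrix A = [[23, 52], [-8, -17]].
Characteristic polynomial det(A - λI) = λ^2 - 6λ + 25 = 0.
Eigenvalues λ = 3 ± 4i (complex conjugate pair).
For λ=3+4i: an eigenvector is (3,-1) - i(2,-1) = (3 - 2i, -1 + i).
A real fundamental pair from Re and Im of e^((3+4i)t)v: X_1 = e^(3t)(cos(4t)·(3,-1) + sin(4t)·(2,-1)), X_2 = e^(3t)(sin(4t)·(3,-1) - cos(4t)·(2,-1)).
General solution: C_1X_1 + C_2X_2.

x_1(t) = 2C_1e^(3t)sin(4t) + 3C_1e^(3t)cos(4t) + 3C_2e^(3t)sin(4t) - 2C_2e^(3t)cos(4t), x_2(t) = -C_1e^(3t)sin(4t) - C_1e^(3t)cos(4t) - C_2e^(3t)sin(4t) + C_2e^(3t)cos(4t)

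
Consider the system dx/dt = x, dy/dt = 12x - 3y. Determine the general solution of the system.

x(t) = C_2e^(t), y(t) = C_1e^(-3t) + 3C_2e^(t)

Coefficient matrix A = [[1, 0], [12, -3]].
Characteristic polynomial det(A - λI) = λ^2 + 2λ - 3 = 0.
Eigenvalues λ = -3, 1.
For λ=-3: (A-λI) row 1 is [4, 0], so an eigenvector is (0, 1).
For λ=1: (A-λI) row 2 is [12, -4], so an eigenvector is (1, 3).
General solution: C_1e^(-3t)(0,1) + C_2e^(t)(1,3).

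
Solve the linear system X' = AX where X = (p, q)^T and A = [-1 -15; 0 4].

Coefficient matrix A = [[-1, -15], [0, 4]].
Characteristic polynomial det(A - λI) = λ^2 - 3λ - 4 = 0.
Eigenvalues λ = 4, -1.
For λ=4: (A-λI) row 1 is [-5, -15], so an eigenvector is (-3, 1).
For λ=-1: (A-λI) row 1 is [0, -15], so an eigenvector is (-1, 0).
General solution: C_1e^(4t)(-3,1) + C_2e^(-t)(-1,0).

p(t) = -3C_1e^(4t) - C_2e^(-t), q(t) = C_1e^(4t)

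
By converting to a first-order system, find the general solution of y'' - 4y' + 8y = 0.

y(t) = C_1e^(2t)cos(2t) + C_2e^(2t)sin(2t)

Let x_1 = y, x_2 = y'. Then x_1' = x_2 and x_2' = -8x_1 + 4x_2.
A = [[0,1],[-8,4]]; det(A-λI) = λ^2 - 4λ + 8.
Eigenvalues λ = 2 ± 2i.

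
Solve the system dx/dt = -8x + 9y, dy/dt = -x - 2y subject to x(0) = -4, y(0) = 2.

x(t) = 30te^(-5t) - 4e^(-5t), y(t) = 10te^(-5t) + 2e^(-5t)

Coefficient matrix A = [[-8, 9], [-1, -2]].
Characteristic polynomial det(A - λI) = λ^2 + 10λ + 25 = 0.
Single eigenvalue λ = -5 with algebraic multiplicity 2.
Eigenvector v = (-3,-1); generalized eigenvector w with (A-λI)w=v is (-2,-1).
General solution: e^(-5t)[K_1·v + K_2·(t·v + w)].
Applying x(0)=-4, y(0)=2 gives K_1=8, K_2=-10.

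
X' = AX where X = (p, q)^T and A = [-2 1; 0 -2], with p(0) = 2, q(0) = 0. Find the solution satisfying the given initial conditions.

p(t) = 2e^(-2t), q(t) = 0

Coefficient matrix A = [[-2, 1], [0, -2]].
Characteristic polynomial det(A - λI) = λ^2 + 4λ + 4 = 0.
Single eigenvalue λ = -2 with algebraic multiplicity 2.
Eigenvector v = (-1,0); generalized eigenvector w with (A-λI)w=v is (3,-1).
General solution: e^(-2t)[C_1·v + C_2·(t·v + w)].
Applying p(0)=2, q(0)=0 gives C_1=-2, C_2=0.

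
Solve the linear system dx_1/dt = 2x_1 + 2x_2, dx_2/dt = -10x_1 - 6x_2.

Coefficient matrix A = [[2, 2], [-10, -6]].
Characteristic polynomial det(A - λI) = λ^2 + 4λ + 8 = 0.
Eigenvalues λ = -2 ± 2i (complex conjugate pair).
For λ=-2+2i: an eigenvector is (0,1) - i(1,-2) = (0 - i, 1 + 2i).
A real fundamental pair from Re and Im of e^((-2+2i)t)v: X_1 = e^(-2t)(cos(2t)·(0,1) + sin(2t)·(1,-2)), X_2 = e^(-2t)(sin(2t)·(0,1) - cos(2t)·(1,-2)).
General solution: K_1X_1 + K_2X_2.

x_1(t) = K_1e^(-2t)sin(2t) - K_2e^(-2t)cos(2t), x_2(t) = -2K_1e^(-2t)sin(2t) + K_1e^(-2t)cos(2t) + K_2e^(-2t)sin(2t) + 2K_2e^(-2t)cos(2t)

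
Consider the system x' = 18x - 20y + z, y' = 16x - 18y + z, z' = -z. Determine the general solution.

Coefficient matrix A = [[18, -20, 1], [16, -18, 1], [0, 0, -1]].
det(A - λI) = 0 gives eigenvalues λ = 2, -2, -1.
For λ=2: eigenvector (5,4,0).
For λ=-2: eigenvector (1,1,0).
For λ=-1: eigenvector (1,1,1).
General solution: c_1e^(2t)(5,4,0) + c_2e^(-2t)(1,1,0) + c_3e^(-t)(1,1,1).

x(t) = 5c_1e^(2t) + c_2e^(-2t) + c_3e^(-t), y(t) = 4c_1e^(2t) + c_2e^(-2t) + c_3e^(-t), z(t) = c_3e^(-t)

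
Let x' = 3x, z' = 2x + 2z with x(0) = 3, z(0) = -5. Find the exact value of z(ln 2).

A = [[3,0],[2,2]]; eigenvalues λ = 2, 3.
Eigenvectors: (0,1) for λ=2, (-1,-2) for λ=3.
From the initial condition, c_1 = -11, c_2 = -3.
z(ln 2) = (-11)(2^2)(1) + (-3)(2^3)(-2) = 4.

4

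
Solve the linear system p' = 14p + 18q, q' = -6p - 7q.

p(t) = -2K_1e^(5t) - 3K_2e^(2t), q(t) = K_1e^(5t) + 2K_2e^(2t)

Coefficient matrix A = [[14, 18], [-6, -7]].
Characteristic polynomial det(A - λI) = λ^2 - 7λ + 10 = 0.
Eigenvalues λ = 5, 2.
For λ=5: (A-λI) row 1 is [9, 18], so an eigenvector is (-2, 1).
For λ=2: (A-λI) row 1 is [12, 18], so an eigenvector is (-3, 2).
General solution: K_1e^(5t)(-2,1) + K_2e^(2t)(-3,2).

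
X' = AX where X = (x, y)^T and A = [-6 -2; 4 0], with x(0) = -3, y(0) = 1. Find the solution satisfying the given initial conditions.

x(t) = 2e^(-2t) - 5e^(-4t), y(t) = -4e^(-2t) + 5e^(-4t)

Coefficient matrix A = [[-6, -2], [4, 0]].
Characteristic polynomial det(A - λI) = λ^2 + 6λ + 8 = 0.
Eigenvalues λ = -2, -4.
For λ=-2: (A-λI) row 1 is [-4, -2], so an eigenvector is (-1, 2).
For λ=-4: (A-λI) row 1 is [-2, -2], so an eigenvector is (-1, 1).
General solution: K_1e^(-2t)(-1,2) + K_2e^(-4t)(-1,1).
Applying x(0)=-3, y(0)=1 gives K_1=-2, K_2=5.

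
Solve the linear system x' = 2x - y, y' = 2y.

Coefficient matrix A = [[2, -1], [0, 2]].
Characteristic polynomial det(A - λI) = λ^2 - 4λ + 4 = 0.
Single eigenvalue λ = 2 with algebraic multiplicity 2.
Eigenvector v = (1,0); generalized eigenvector w with (A-λI)w=v is (-2,-1).
General solution: e^(2t)[C_1·v + C_2·(t·v + w)].

x(t) = C_1e^(2t) + C_2te^(2t) - 2C_2e^(2t), y(t) = -C_2e^(2t)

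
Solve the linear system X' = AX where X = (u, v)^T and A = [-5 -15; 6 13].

u(t) = 2K_1e^(4t)sin(3t) + K_1e^(4t)cos(3t) + K_2e^(4t)sin(3t) - 2K_2e^(4t)cos(3t), v(t) = -K_1e^(4t)sin(3t) - K_1e^(4t)cos(3t) - K_2e^(4t)sin(3t) + K_2e^(4t)cos(3t)

Coefficient matrix A = [[-5, -15], [6, 13]].
Characteristic polynomial det(A - λI) = λ^2 - 8λ + 25 = 0.
Eigenvalues λ = 4 ± 3i (complex conjugate pair).
For λ=4+3i: an eigenvector is (1,-1) - i(2,-1) = (1 - 2i, -1 + i).
A real fundamental pair from Re and Im of e^((4+3i)t)v: X_1 = e^(4t)(cos(3t)·(1,-1) + sin(3t)·(2,-1)), X_2 = e^(4t)(sin(3t)·(1,-1) - cos(3t)·(2,-1)).
General solution: K_1X_1 + K_2X_2.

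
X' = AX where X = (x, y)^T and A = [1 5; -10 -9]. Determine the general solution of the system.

Coefficient matrix A = [[1, 5], [-10, -9]].
Characteristic polynomial det(A - λI) = λ^2 + 8λ + 41 = 0.
Eigenvalues λ = -4 ± 5i (complex conjugate pair).
For λ=-4+5i: an eigenvector is (0,1) - i(1,-1) = (0 - i, 1 + i).
A real fundamental pair from Re and Im of e^((-4+5i)t)v: X_1 = e^(-4t)(cos(5t)·(0,1) + sin(5t)·(1,-1)), X_2 = e^(-4t)(sin(5t)·(0,1) - cos(5t)·(1,-1)).
General solution: C_1X_1 + C_2X_2.

x(t) = C_1e^(-4t)sin(5t) - C_2e^(-4t)cos(5t), y(t) = -C_1e^(-4t)sin(5t) + C_1e^(-4t)cos(5t) + C_2e^(-4t)sin(5t) + C_2e^(-4t)cos(5t)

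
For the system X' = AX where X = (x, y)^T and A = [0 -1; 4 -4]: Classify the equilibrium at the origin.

stable improper node

A = [[0,-1],[4,-4]]; det(A-λI) = λ^2 + 4λ + 4.
repeated λ = -2 with a single eigenvector.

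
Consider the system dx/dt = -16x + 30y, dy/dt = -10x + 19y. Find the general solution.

x(t) = -2c_1e^(-t) + 3c_2e^(4t), y(t) = -c_1e^(-t) + 2c_2e^(4t)

Coefficient matrix A = [[-16, 30], [-10, 19]].
Characteristic polynomial det(A - λI) = λ^2 - 3λ - 4 = 0.
Eigenvalues λ = -1, 4.
For λ=-1: (A-λI) row 1 is [-15, 30], so an eigenvector is (-2, -1).
For λ=4: (A-λI) row 1 is [-20, 30], so an eigenvector is (3, 2).
General solution: c_1e^(-t)(-2,-1) + c_2e^(4t)(3,2).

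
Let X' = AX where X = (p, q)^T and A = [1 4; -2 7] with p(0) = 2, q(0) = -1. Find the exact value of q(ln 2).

-104

A = [[1,4],[-2,7]]; eigenvalues λ = 3, 5.
Eigenvectors: (2,1) for λ=3, (1,1) for λ=5.
From the initial condition, c_1 = 3, c_2 = -4.
q(ln 2) = (3)(2^3)(1) + (-4)(2^5)(1) = -104.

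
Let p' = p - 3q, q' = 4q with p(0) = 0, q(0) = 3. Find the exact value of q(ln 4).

A = [[1,-3],[0,4]]; eigenvalues λ = 4, 1.
Eigenvectors: (1,-1) for λ=4, (-1,0) for λ=1.
From the initial condition, c_1 = -3, c_2 = -3.
q(ln 4) = (-3)(4^4)(-1) + (-3)(4^1)(0) = 768.

768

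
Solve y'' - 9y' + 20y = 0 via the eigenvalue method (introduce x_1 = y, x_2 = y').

y(t) = C_1e^(5t) + C_2e^(4t)

Let x_1 = y, x_2 = y'. Then x_1' = x_2 and x_2' = -20x_1 + 9x_2.
A = [[0,1],[-20,9]]; det(A-λI) = λ^2 - 9λ + 20.
Eigenvalues λ = 5, 4 with eigenvectors (1,5), (1,4).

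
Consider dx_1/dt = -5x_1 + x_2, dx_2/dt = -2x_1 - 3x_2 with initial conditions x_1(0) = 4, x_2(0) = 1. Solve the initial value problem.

Coefficient matrix A = [[-5, 1], [-2, -3]].
Characteristic polynomial det(A - λI) = λ^2 + 8λ + 17 = 0.
Eigenvalues λ = -4 ± i (complex conjugate pair).
For λ=-4+i: an eigenvector is (-1,-1) - i(0,1) = (-1, -1 - i).
A real fundamental pair from Re and Im of e^((-4+i)t)v: X_1 = e^(-4t)(cos(t)·(-1,-1) + sin(t)·(0,1)), X_2 = e^(-4t)(sin(t)·(-1,-1) - cos(t)·(0,1)).
General solution: C_1X_1 + C_2X_2.
Applying x_1(0)=4, x_2(0)=1 gives C_1=-4, C_2=3.

x_1(t) = -3e^(-4t)sin(t) + 4e^(-4t)cos(t), x_2(t) = -7e^(-4t)sin(t) + e^(-4t)cos(t)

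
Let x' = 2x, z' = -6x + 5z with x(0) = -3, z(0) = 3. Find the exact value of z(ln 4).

9120

A = [[2,0],[-6,5]]; eigenvalues λ = 5, 2.
Eigenvectors: (0,1) for λ=5, (-1,-2) for λ=2.
From the initial condition, c_1 = 9, c_2 = 3.
z(ln 4) = (9)(4^5)(1) + (3)(4^2)(-2) = 9120.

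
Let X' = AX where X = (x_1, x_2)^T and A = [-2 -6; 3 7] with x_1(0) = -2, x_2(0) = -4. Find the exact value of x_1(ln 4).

A = [[-2,-6],[3,7]]; eigenvalues λ = 1, 4.
Eigenvectors: (2,-1) for λ=1, (1,-1) for λ=4.
From the initial condition, c_1 = -6, c_2 = 10.
x_1(ln 4) = (-6)(4^1)(2) + (10)(4^4)(1) = 2512.

2512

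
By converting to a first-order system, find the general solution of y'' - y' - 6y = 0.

y(t) = K_1e^(3t) + K_2e^(-2t)

Let x_1 = y, x_2 = y'. Then x_1' = x_2 and x_2' = 6x_1 + x_2.
A = [[0,1],[6,1]]; det(A-λI) = λ^2 - λ - 6.
Eigenvalues λ = 3, -2 with eigenvectors (1,3), (1,-2).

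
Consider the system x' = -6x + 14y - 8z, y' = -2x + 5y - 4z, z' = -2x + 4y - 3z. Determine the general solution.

Coefficient matrix A = [[-6, 14, -8], [-2, 5, -4], [-2, 4, -3]].
det(A - λI) = 0 gives eigenvalues λ = -2, -3, 1.
For λ=-2: eigenvector (-3,-2,-2).
For λ=-3: eigenvector (2,1,1).
For λ=1: eigenvector (-2,-1,0).
General solution: K_1e^(-2t)(-3,-2,-2) + K_2e^(-3t)(2,1,1) + K_3e^(t)(-2,-1,0).

x(t) = -3K_1e^(-2t) + 2K_2e^(-3t) - 2K_3e^(t), y(t) = -2K_1e^(-2t) + K_2e^(-3t) - K_3e^(t), z(t) = -2K_1e^(-2t) + K_2e^(-3t)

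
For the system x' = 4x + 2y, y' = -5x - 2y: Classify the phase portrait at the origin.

unstable spiral

A = [[4,2],[-5,-2]]; det(A-λI) = λ^2 - 2λ + 2.
λ = 1 ± i: positive real part.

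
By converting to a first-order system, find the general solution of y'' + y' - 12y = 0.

y(t) = C_1e^(-4t) + C_2e^(3t)

Let x_1 = y, x_2 = y'. Then x_1' = x_2 and x_2' = 12x_1 - x_2.
A = [[0,1],[12,-1]]; det(A-λI) = λ^2 + λ - 12.
Eigenvalues λ = -4, 3 with eigenvectors (1,-4), (1,3).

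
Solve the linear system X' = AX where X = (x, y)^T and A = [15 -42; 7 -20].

x(t) = -2K_1e^(-6t) + 3K_2e^(t), y(t) = -K_1e^(-6t) + K_2e^(t)

Coefficient matrix A = [[15, -42], [7, -20]].
Characteristic polynomial det(A - λI) = λ^2 + 5λ - 6 = 0.
Eigenvalues λ = -6, 1.
For λ=-6: (A-λI) row 1 is [21, -42], so an eigenvector is (-2, -1).
For λ=1: (A-λI) row 1 is [14, -42], so an eigenvector is (3, 1).
General solution: K_1e^(-6t)(-2,-1) + K_2e^(t)(3,1).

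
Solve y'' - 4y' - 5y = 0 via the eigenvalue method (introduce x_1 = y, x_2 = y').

Let x_1 = y, x_2 = y'. Then x_1' = x_2 and x_2' = 5x_1 + 4x_2.
A = [[0,1],[5,4]]; det(A-λI) = λ^2 - 4λ - 5.
Eigenvalues λ = 5, -1 with eigenvectors (1,5), (1,-1).

y(t) = c_1e^(5t) + c_2e^(-t)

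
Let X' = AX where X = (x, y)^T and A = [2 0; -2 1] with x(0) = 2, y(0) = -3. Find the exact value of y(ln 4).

A = [[2,0],[-2,1]]; eigenvalues λ = 2, 1.
Eigenvectors: (-1,2) for λ=2, (0,1) for λ=1.
From the initial condition, c_1 = -2, c_2 = 1.
y(ln 4) = (-2)(4^2)(2) + (1)(4^1)(1) = -60.

-60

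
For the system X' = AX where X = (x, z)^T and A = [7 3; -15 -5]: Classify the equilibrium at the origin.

A = [[7,3],[-15,-5]]; det(A-λI) = λ^2 - 2λ + 10.
λ = 1 ± 3i: positive real part.

unstable spiral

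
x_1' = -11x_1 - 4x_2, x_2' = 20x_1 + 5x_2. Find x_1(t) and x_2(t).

Coefficient matrix A = [[-11, -4], [20, 5]].
Characteristic polynomial det(A - λI) = λ^2 + 6λ + 25 = 0.
Eigenvalues λ = -3 ± 4i (complex conjugate pair).
For λ=-3+4i: an eigenvector is (0,-1) - i(1,-2) = (0 - i, -1 + 2i).
A real fundamental pair from Re and Im of e^((-3+4i)t)v: X_1 = e^(-3t)(cos(4t)·(0,-1) + sin(4t)·(1,-2)), X_2 = e^(-3t)(sin(4t)·(0,-1) - cos(4t)·(1,-2)).
General solution: K_1X_1 + K_2X_2.

x_1(t) = K_1e^(-3t)sin(4t) - K_2e^(-3t)cos(4t), x_2(t) = -2K_1e^(-3t)sin(4t) - K_1e^(-3t)cos(4t) - K_2e^(-3t)sin(4t) + 2K_2e^(-3t)cos(4t)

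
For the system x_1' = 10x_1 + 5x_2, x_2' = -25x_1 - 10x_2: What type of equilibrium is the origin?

center

A = [[10,5],[-25,-10]]; det(A-λI) = λ^2 + 25.
λ = 0 ± 5i: zero real part.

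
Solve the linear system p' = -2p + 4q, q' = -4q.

Coefficient matrix A = [[-2, 4], [0, -4]].
Characteristic polynomial det(A - λI) = λ^2 + 6λ + 8 = 0.
Eigenvalues λ = -4, -2.
For λ=-4: (A-λI) row 1 is [2, 4], so an eigenvector is (-2, 1).
For λ=-2: (A-λI) row 1 is [0, 4], so an eigenvector is (1, 0).
General solution: C_1e^(-4t)(-2,1) + C_2e^(-2t)(1,0).

p(t) = -2C_1e^(-4t) + C_2e^(-2t), q(t) = C_1e^(-4t)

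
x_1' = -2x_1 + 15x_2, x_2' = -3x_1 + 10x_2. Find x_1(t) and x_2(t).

x_1(t) = K_1e^(4t)sin(3t) + 2K_1e^(4t)cos(3t) + 2K_2e^(4t)sin(3t) - K_2e^(4t)cos(3t), x_2(t) = K_1e^(4t)cos(3t) + K_2e^(4t)sin(3t)

Coefficient matrix A = [[-2, 15], [-3, 10]].
Characteristic polynomial det(A - λI) = λ^2 - 8λ + 25 = 0.
Eigenvalues λ = 4 ± 3i (complex conjugate pair).
For λ=4+3i: an eigenvector is (2,1) - i(1,0) = (2 - i, 1).
A real fundamental pair from Re and Im of e^((4+3i)t)v: X_1 = e^(4t)(cos(3t)·(2,1) + sin(3t)·(1,0)), X_2 = e^(4t)(sin(3t)·(2,1) - cos(3t)·(1,0)).
General solution: K_1X_1 + K_2X_2.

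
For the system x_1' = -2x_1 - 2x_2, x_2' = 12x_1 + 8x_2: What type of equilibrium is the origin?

A = [[-2,-2],[12,8]]; det(A-λI) = λ^2 - 6λ + 8.
λ = 2, 4: both positive.

unstable node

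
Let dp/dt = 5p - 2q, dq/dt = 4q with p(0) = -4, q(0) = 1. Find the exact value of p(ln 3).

-1296

A = [[5,-2],[0,4]]; eigenvalues λ = 5, 4.
Eigenvectors: (-1,0) for λ=5, (2,1) for λ=4.
From the initial condition, c_1 = 6, c_2 = 1.
p(ln 3) = (6)(3^5)(-1) + (1)(3^4)(2) = -1296.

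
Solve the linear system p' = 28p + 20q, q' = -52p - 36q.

p(t) = 2K_1e^(-4t)sin(4t) - K_1e^(-4t)cos(4t) - K_2e^(-4t)sin(4t) - 2K_2e^(-4t)cos(4t), q(t) = -3K_1e^(-4t)sin(4t) + 2K_1e^(-4t)cos(4t) + 2K_2e^(-4t)sin(4t) + 3K_2e^(-4t)cos(4t)

Coefficient matrix A = [[28, 20], [-52, -36]].
Characteristic polynomial det(A - λI) = λ^2 + 8λ + 32 = 0.
Eigenvalues λ = -4 ± 4i (complex conjugate pair).
For λ=-4+4i: an eigenvector is (-1,2) - i(2,-3) = (-1 - 2i, 2 + 3i).
A real fundamental pair from Re and Im of e^((-4+4i)t)v: X_1 = e^(-4t)(cos(4t)·(-1,2) + sin(4t)·(2,-3)), X_2 = e^(-4t)(sin(4t)·(-1,2) - cos(4t)·(2,-3)).
General solution: K_1X_1 + K_2X_2.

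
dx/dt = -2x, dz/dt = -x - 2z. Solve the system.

x(t) = c_2e^(-2t), z(t) = -c_1e^(-2t) - c_2te^(-2t) - c_2e^(-2t)

Coefficient matrix A = [[-2, 0], [-1, -2]].
Characteristic polynomial det(A - λI) = λ^2 + 4λ + 4 = 0.
Single eigenvalue λ = -2 with algebraic multiplicity 2.
Eigenvector v = (0,-1); generalized eigenvector w with (A-λI)w=v is (1,-1).
General solution: e^(-2t)[c_1·v + c_2·(t·v + w)].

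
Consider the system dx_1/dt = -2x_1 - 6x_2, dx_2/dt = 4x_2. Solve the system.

Coefficient matrix A = [[-2, -6], [0, 4]].
Characteristic polynomial det(A - λI) = λ^2 - 2λ - 8 = 0.
Eigenvalues λ = -2, 4.
For λ=-2: (A-λI) row 1 is [0, -6], so an eigenvector is (1, 0).
For λ=4: (A-λI) row 1 is [-6, -6], so an eigenvector is (-1, 1).
General solution: c_1e^(-2t)(1,0) + c_2e^(4t)(-1,1).

x_1(t) = c_1e^(-2t) - c_2e^(4t), x_2(t) = c_2e^(4t)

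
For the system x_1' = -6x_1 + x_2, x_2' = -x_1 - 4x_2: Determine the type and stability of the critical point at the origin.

stable improper node

A = [[-6,1],[-1,-4]]; det(A-λI) = λ^2 + 10λ + 25.
repeated λ = -5 with a single eigenvector.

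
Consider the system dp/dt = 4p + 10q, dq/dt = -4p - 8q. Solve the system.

p(t) = -C_1e^(-2t)sin(2t) - 2C_1e^(-2t)cos(2t) - 2C_2e^(-2t)sin(2t) + C_2e^(-2t)cos(2t), q(t) = C_1e^(-2t)sin(2t) + C_1e^(-2t)cos(2t) + C_2e^(-2t)sin(2t) - C_2e^(-2t)cos(2t)

Coefficient matrix A = [[4, 10], [-4, -8]].
Characteristic polynomial det(A - λI) = λ^2 + 4λ + 8 = 0.
Eigenvalues λ = -2 ± 2i (complex conjugate pair).
For λ=-2+2i: an eigenvector is (-2,1) - i(-1,1) = (-2 + i, 1 - i).
A real fundamental pair from Re and Im of e^((-2+2i)t)v: X_1 = e^(-2t)(cos(2t)·(-2,1) + sin(2t)·(-1,1)), X_2 = e^(-2t)(sin(2t)·(-2,1) - cos(2t)·(-1,1)).
General solution: C_1X_1 + C_2X_2.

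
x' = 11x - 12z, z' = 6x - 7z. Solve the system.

x(t) = c_1e^(-t) + 2c_2e^(5t), z(t) = c_1e^(-t) + c_2e^(5t)

Coefficient matrix A = [[11, -12], [6, -7]].
Characteristic polynomial det(A - λI) = λ^2 - 4λ - 5 = 0.
Eigenvalues λ = -1, 5.
For λ=-1: (A-λI) row 1 is [12, -12], so an eigenvector is (1, 1).
For λ=5: (A-λI) row 1 is [6, -12], so an eigenvector is (2, 1).
General solution: c_1e^(-t)(1,1) + c_2e^(5t)(2,1).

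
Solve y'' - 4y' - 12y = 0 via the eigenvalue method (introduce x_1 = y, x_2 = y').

Let x_1 = y, x_2 = y'. Then x_1' = x_2 and x_2' = 12x_1 + 4x_2.
A = [[0,1],[12,4]]; det(A-λI) = λ^2 - 4λ - 12.
Eigenvalues λ = 6, -2 with eigenvectors (1,6), (1,-2).

y(t) = K_1e^(6t) + K_2e^(-2t)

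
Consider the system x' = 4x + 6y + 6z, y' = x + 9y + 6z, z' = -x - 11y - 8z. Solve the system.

Coefficient matrix A = [[4, 6, 6], [1, 9, 6], [-1, -11, -8]].
det(A - λI) = 0 gives eigenvalues λ = 3, -2, 4.
For λ=3: eigenvector (0,-1,1).
For λ=-2: eigenvector (-1,-1,2).
For λ=4: eigenvector (-1,-1,1).
General solution: K_1e^(3t)(0,-1,1) + K_2e^(-2t)(-1,-1,2) + K_3e^(4t)(-1,-1,1).

x(t) = -K_2e^(-2t) - K_3e^(4t), y(t) = -K_1e^(3t) - K_2e^(-2t) - K_3e^(4t), z(t) = K_1e^(3t) + 2K_2e^(-2t) + K_3e^(4t)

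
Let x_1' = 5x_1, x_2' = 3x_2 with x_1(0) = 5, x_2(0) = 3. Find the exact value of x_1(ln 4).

A = [[5,0],[0,3]]; eigenvalues λ = 3, 5.
Eigenvectors: (0,-1) for λ=3, (1,0) for λ=5.
From the initial condition, c_1 = -3, c_2 = 5.
x_1(ln 4) = (-3)(4^3)(0) + (5)(4^5)(1) = 5120.

5120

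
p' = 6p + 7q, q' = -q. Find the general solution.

Coefficient matrix A = [[6, 7], [0, -1]].
Characteristic polynomial det(A - λI) = λ^2 - 5λ - 6 = 0.
Eigenvalues λ = 6, -1.
For λ=6: (A-λI) row 1 is [0, 7], so an eigenvector is (-1, 0).
For λ=-1: (A-λI) row 1 is [7, 7], so an eigenvector is (-1, 1).
General solution: C_1e^(6t)(-1,0) + C_2e^(-t)(-1,1).

p(t) = -C_1e^(6t) - C_2e^(-t), q(t) = C_2e^(-t)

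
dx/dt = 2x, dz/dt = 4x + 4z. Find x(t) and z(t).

Coefficient matrix A = [[2, 0], [4, 4]].
Characteristic polynomial det(A - λI) = λ^2 - 6λ + 8 = 0.
Eigenvalues λ = 4, 2.
For λ=4: (A-λI) row 1 is [-2, 0], so an eigenvector is (0, 1).
For λ=2: (A-λI) row 2 is [4, 2], so an eigenvector is (-1, 2).
General solution: c_1e^(4t)(0,1) + c_2e^(2t)(-1,2).

x(t) = -c_2e^(2t), z(t) = c_1e^(4t) + 2c_2e^(2t)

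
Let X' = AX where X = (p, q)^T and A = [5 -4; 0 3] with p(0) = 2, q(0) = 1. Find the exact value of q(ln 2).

A = [[5,-4],[0,3]]; eigenvalues λ = 5, 3.
Eigenvectors: (1,0) for λ=5, (-2,-1) for λ=3.
From the initial condition, c_1 = 0, c_2 = -1.
q(ln 2) = (0)(2^5)(0) + (-1)(2^3)(-1) = 8.

8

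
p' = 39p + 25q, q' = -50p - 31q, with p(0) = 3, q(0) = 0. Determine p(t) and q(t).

p(t) = 21e^(4t)sin(5t) + 3e^(4t)cos(5t), q(t) = -30e^(4t)sin(5t)

Coefficient matrix A = [[39, 25], [-50, -31]].
Characteristic polynomial det(A - λI) = λ^2 - 8λ + 41 = 0.
Eigenvalues λ = 4 ± 5i (complex conjugate pair).
For λ=4+5i: an eigenvector is (1,-1) - i(2,-3) = (1 - 2i, -1 + 3i).
A real fundamental pair from Re and Im of e^((4+5i)t)v: X_1 = e^(4t)(cos(5t)·(1,-1) + sin(5t)·(2,-3)), X_2 = e^(4t)(sin(5t)·(1,-1) - cos(5t)·(2,-3)).
General solution: C_1X_1 + C_2X_2.
Applying p(0)=3, q(0)=0 gives C_1=9, C_2=3.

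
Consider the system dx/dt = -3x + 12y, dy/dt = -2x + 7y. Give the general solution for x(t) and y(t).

x(t) = 3c_1e^(t) + 2c_2e^(3t), y(t) = c_1e^(t) + c_2e^(3t)

Coefficient matrix A = [[-3, 12], [-2, 7]].
Characteristic polynomial det(A - λI) = λ^2 - 4λ + 3 = 0.
Eigenvalues λ = 1, 3.
For λ=1: (A-λI) row 1 is [-4, 12], so an eigenvector is (3, 1).
For λ=3: (A-λI) row 1 is [-6, 12], so an eigenvector is (2, 1).
General solution: c_1e^(t)(3,1) + c_2e^(3t)(2,1).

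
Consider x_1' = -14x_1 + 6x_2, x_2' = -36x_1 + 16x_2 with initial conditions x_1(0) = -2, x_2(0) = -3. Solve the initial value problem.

x_1(t) = e^(4t) - 3e^(-2t), x_2(t) = 3e^(4t) - 6e^(-2t)

Coefficient matrix A = [[-14, 6], [-36, 16]].
Characteristic polynomial det(A - λI) = λ^2 - 2λ - 8 = 0.
Eigenvalues λ = -2, 4.
For λ=-2: (A-λI) row 1 is [-12, 6], so an eigenvector is (-1, -2).
For λ=4: (A-λI) row 1 is [-18, 6], so an eigenvector is (-1, -3).
General solution: C_1e^(-2t)(-1,-2) + C_2e^(4t)(-1,-3).
Applying x_1(0)=-2, x_2(0)=-3 gives C_1=3, C_2=-1.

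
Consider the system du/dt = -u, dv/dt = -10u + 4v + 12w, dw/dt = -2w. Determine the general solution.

Coefficient matrix A = [[-1, 0, 0], [-10, 4, 12], [0, 0, -2]].
det(A - λI) = 0 gives eigenvalues λ = -1, 4, -2.
For λ=-1: eigenvector (1,2,0).
For λ=4: eigenvector (0,1,0).
For λ=-2: eigenvector (0,-2,1).
General solution: K_1e^(-t)(1,2,0) + K_2e^(4t)(0,1,0) + K_3e^(-2t)(0,-2,1).

u(t) = K_1e^(-t), v(t) = 2K_1e^(-t) + K_2e^(4t) - 2K_3e^(-2t), w(t) = K_3e^(-2t)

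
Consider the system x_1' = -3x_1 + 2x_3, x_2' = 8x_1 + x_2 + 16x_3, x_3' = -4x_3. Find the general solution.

Coefficient matrix A = [[-3, 0, 2], [8, 1, 16], [0, 0, -4]].
det(A - λI) = 0 gives eigenvalues λ = -3, 1, -4.
For λ=-3: eigenvector (1,-2,0).
For λ=1: eigenvector (0,1,0).
For λ=-4: eigenvector (-2,0,1).
General solution: K_1e^(-3t)(1,-2,0) + K_2e^(t)(0,1,0) + K_3e^(-4t)(-2,0,1).

x_1(t) = K_1e^(-3t) - 2K_3e^(-4t), x_2(t) = -2K_1e^(-3t) + K_2e^(t), x_3(t) = K_3e^(-4t)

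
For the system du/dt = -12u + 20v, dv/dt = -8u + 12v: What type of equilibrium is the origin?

A = [[-12,20],[-8,12]]; det(A-λI) = λ^2 + 16.
λ = 0 ± 4i: zero real part.

center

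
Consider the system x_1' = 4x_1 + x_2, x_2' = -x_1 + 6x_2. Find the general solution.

x_1(t) = C_1e^(5t) + C_2te^(5t) - 3C_2e^(5t), x_2(t) = C_1e^(5t) + C_2te^(5t) - 2C_2e^(5t)

Coefficient matrix A = [[4, 1], [-1, 6]].
Characteristic polynomial det(A - λI) = λ^2 - 10λ + 25 = 0.
Single eigenvalue λ = 5 with algebraic multiplicity 2.
Eigenvector v = (1,1); generalized eigenvector w with (A-λI)w=v is (-3,-2).
General solution: e^(5t)[C_1·v + C_2·(t·v + w)].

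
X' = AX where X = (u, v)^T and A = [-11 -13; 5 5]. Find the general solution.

u(t) = 3C_1e^(-3t)sin(t) - 2C_1e^(-3t)cos(t) - 2C_2e^(-3t)sin(t) - 3C_2e^(-3t)cos(t), v(t) = -2C_1e^(-3t)sin(t) + C_1e^(-3t)cos(t) + C_2e^(-3t)sin(t) + 2C_2e^(-3t)cos(t)

Coefficient matrix A = [[-11, -13], [5, 5]].
Characteristic polynomial det(A - λI) = λ^2 + 6λ + 10 = 0.
Eigenvalues λ = -3 ± i (complex conjugate pair).
For λ=-3+i: an eigenvector is (-2,1) - i(3,-2) = (-2 - 3i, 1 + 2i).
A real fundamental pair from Re and Im of e^((-3+i)t)v: X_1 = e^(-3t)(cos(t)·(-2,1) + sin(t)·(3,-2)), X_2 = e^(-3t)(sin(t)·(-2,1) - cos(t)·(3,-2)).
General solution: C_1X_1 + C_2X_2.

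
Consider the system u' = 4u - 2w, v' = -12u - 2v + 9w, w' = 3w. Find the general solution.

Coefficient matrix A = [[4, 0, -2], [-12, -2, 9], [0, 0, 3]].
det(A - λI) = 0 gives eigenvalues λ = -2, 4, 3.
For λ=-2: eigenvector (0,1,0).
For λ=4: eigenvector (1,-2,0).
For λ=3: eigenvector (2,-3,1).
General solution: c_1e^(-2t)(0,1,0) + c_2e^(4t)(1,-2,0) + c_3e^(3t)(2,-3,1).

u(t) = c_2e^(4t) + 2c_3e^(3t), v(t) = c_1e^(-2t) - 2c_2e^(4t) - 3c_3e^(3t), w(t) = c_3e^(3t)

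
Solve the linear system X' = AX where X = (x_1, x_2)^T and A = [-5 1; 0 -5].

x_1(t) = c_1e^(-5t) + c_2te^(-5t) + 3c_2e^(-5t), x_2(t) = c_2e^(-5t)

Coefficient matrix A = [[-5, 1], [0, -5]].
Characteristic polynomial det(A - λI) = λ^2 + 10λ + 25 = 0.
Single eigenvalue λ = -5 with algebraic multiplicity 2.
Eigenvector v = (1,0); generalized eigenvector w with (A-λI)w=v is (3,1).
General solution: e^(-5t)[c_1·v + c_2·(t·v + w)].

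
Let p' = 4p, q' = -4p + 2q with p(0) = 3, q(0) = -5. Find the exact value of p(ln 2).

A = [[4,0],[-4,2]]; eigenvalues λ = 2, 4.
Eigenvectors: (0,1) for λ=2, (1,-2) for λ=4.
From the initial condition, c_1 = 1, c_2 = 3.
p(ln 2) = (1)(2^2)(0) + (3)(2^4)(1) = 48.

48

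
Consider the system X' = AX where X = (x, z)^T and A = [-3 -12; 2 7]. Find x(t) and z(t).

x(t) = 3c_1e^(t) - 2c_2e^(3t), z(t) = -c_1e^(t) + c_2e^(3t)

Coefficient matrix A = [[-3, -12], [2, 7]].
Characteristic polynomial det(A - λI) = λ^2 - 4λ + 3 = 0.
Eigenvalues λ = 1, 3.
For λ=1: (A-λI) row 1 is [-4, -12], so an eigenvector is (3, -1).
For λ=3: (A-λI) row 1 is [-6, -12], so an eigenvector is (-2, 1).
General solution: c_1e^(t)(3,-1) + c_2e^(3t)(-2,1).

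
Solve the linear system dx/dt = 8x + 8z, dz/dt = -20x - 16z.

Coefficient matrix A = [[8, 8], [-20, -16]].
Characteristic polynomial det(A - λI) = λ^2 + 8λ + 32 = 0.
Eigenvalues λ = -4 ± 4i (complex conjugate pair).
For λ=-4+4i: an eigenvector is (1,-2) - i(-1,1) = (1 + i, -2 - i).
A real fundamental pair from Re and Im of e^((-4+4i)t)v: X_1 = e^(-4t)(cos(4t)·(1,-2) + sin(4t)·(-1,1)), X_2 = e^(-4t)(sin(4t)·(1,-2) - cos(4t)·(-1,1)).
General solution: c_1X_1 + c_2X_2.

x(t) = -c_1e^(-4t)sin(4t) + c_1e^(-4t)cos(4t) + c_2e^(-4t)sin(4t) + c_2e^(-4t)cos(4t), z(t) = c_1e^(-4t)sin(4t) - 2c_1e^(-4t)cos(4t) - 2c_2e^(-4t)sin(4t) - c_2e^(-4t)cos(4t)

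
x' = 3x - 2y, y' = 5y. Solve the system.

x(t) = -C_1e^(3t) + C_2e^(5t), y(t) = -C_2e^(5t)

Coefficient matrix A = [[3, -2], [0, 5]].
Characteristic polynomial det(A - λI) = λ^2 - 8λ + 15 = 0.
Eigenvalues λ = 3, 5.
For λ=3: (A-λI) row 1 is [0, -2], so an eigenvector is (-1, 0).
For λ=5: (A-λI) row 1 is [-2, -2], so an eigenvector is (1, -1).
General solution: C_1e^(3t)(-1,0) + C_2e^(5t)(1,-1).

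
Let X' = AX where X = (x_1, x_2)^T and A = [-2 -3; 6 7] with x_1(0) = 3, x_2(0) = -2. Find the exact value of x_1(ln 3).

A = [[-2,-3],[6,7]]; eigenvalues λ = 4, 1.
Eigenvectors: (-1,2) for λ=4, (1,-1) for λ=1.
From the initial condition, c_1 = 1, c_2 = 4.
x_1(ln 3) = (1)(3^4)(-1) + (4)(3^1)(1) = -69.

-69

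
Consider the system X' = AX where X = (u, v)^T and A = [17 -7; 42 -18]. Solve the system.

Coefficient matrix A = [[17, -7], [42, -18]].
Characteristic polynomial det(A - λI) = λ^2 + λ - 12 = 0.
Eigenvalues λ = -4, 3.
For λ=-4: (A-λI) row 1 is [21, -7], so an eigenvector is (1, 3).
For λ=3: (A-λI) row 1 is [14, -7], so an eigenvector is (1, 2).
General solution: K_1e^(-4t)(1,3) + K_2e^(3t)(1,2).

u(t) = K_1e^(-4t) + K_2e^(3t), v(t) = 3K_1e^(-4t) + 2K_2e^(3t)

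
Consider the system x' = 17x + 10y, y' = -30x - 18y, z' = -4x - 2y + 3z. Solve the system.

Coefficient matrix A = [[17, 10, 0], [-30, -18, 0], [-4, -2, 3]].
det(A - λI) = 0 gives eigenvalues λ = 2, -3, 3.
For λ=2: eigenvector (2,-3,2).
For λ=-3: eigenvector (1,-2,0).
For λ=3: eigenvector (0,0,1).
General solution: C_1e^(2t)(2,-3,2) + C_2e^(-3t)(1,-2,0) + C_3e^(3t)(0,0,1).

x(t) = 2C_1e^(2t) + C_2e^(-3t), y(t) = -3C_1e^(2t) - 2C_2e^(-3t), z(t) = 2C_1e^(2t) + C_3e^(3t)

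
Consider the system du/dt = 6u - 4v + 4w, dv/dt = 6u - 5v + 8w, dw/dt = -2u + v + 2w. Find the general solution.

u(t) = K_1e^(-2t) + K_3e^(2t), v(t) = 2K_1e^(-2t) + K_2e^(3t) + 2K_3e^(2t), w(t) = K_2e^(3t) + K_3e^(2t)

Coefficient matrix A = [[6, -4, 4], [6, -5, 8], [-2, 1, 2]].
det(A - λI) = 0 gives eigenvalues λ = -2, 3, 2.
For λ=-2: eigenvector (1,2,0).
For λ=3: eigenvector (0,1,1).
For λ=2: eigenvector (1,2,1).
General solution: K_1e^(-2t)(1,2,0) + K_2e^(3t)(0,1,1) + K_3e^(2t)(1,2,1).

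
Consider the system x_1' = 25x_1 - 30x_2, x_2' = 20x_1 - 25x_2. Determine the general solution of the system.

x_1(t) = 3C_1e^(5t) + C_2e^(-5t), x_2(t) = 2C_1e^(5t) + C_2e^(-5t)

Coefficient matrix A = [[25, -30], [20, -25]].
Characteristic polynomial det(A - λI) = λ^2 - 25 = 0.
Eigenvalues λ = 5, -5.
For λ=5: (A-λI) row 1 is [20, -30], so an eigenvector is (3, 2).
For λ=-5: (A-λI) row 1 is [30, -30], so an eigenvector is (1, 1).
General solution: C_1e^(5t)(3,2) + C_2e^(-5t)(1,1).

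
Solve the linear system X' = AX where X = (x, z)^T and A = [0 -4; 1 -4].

x(t) = 2c_1e^(-2t) + 2c_2te^(-2t) - c_2e^(-2t), z(t) = c_1e^(-2t) + c_2te^(-2t) - c_2e^(-2t)

Coefficient matrix A = [[0, -4], [1, -4]].
Characteristic polynomial det(A - λI) = λ^2 + 4λ + 4 = 0.
Single eigenvalue λ = -2 with algebraic multiplicity 2.
Eigenvector v = (2,1); generalized eigenvector w with (A-λI)w=v is (-1,-1).
General solution: e^(-2t)[c_1·v + c_2·(t·v + w)].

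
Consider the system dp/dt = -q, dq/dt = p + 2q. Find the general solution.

Coefficient matrix A = [[0, -1], [1, 2]].
Characteristic polynomial det(A - λI) = λ^2 - 2λ + 1 = 0.
Single eigenvalue λ = 1 with algebraic multiplicity 2.
Eigenvector v = (-1,1); generalized eigenvector w with (A-λI)w=v is (1,0).
General solution: e^(t)[c_1·v + c_2·(t·v + w)].

p(t) = -c_1e^(t) - c_2te^(t) + c_2e^(t), q(t) = c_1e^(t) + c_2te^(t)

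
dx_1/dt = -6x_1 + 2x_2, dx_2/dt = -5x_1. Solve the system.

Coefficient matrix A = [[-6, 2], [-5, 0]].
Characteristic polynomial det(A - λI) = λ^2 + 6λ + 10 = 0.
Eigenvalues λ = -3 ± i (complex conjugate pair).
For λ=-3+i: an eigenvector is (-1,-1) - i(1,2) = (-1 - i, -1 - 2i).
A real fundamental pair from Re and Im of e^((-3+i)t)v: X_1 = e^(-3t)(cos(t)·(-1,-1) + sin(t)·(1,2)), X_2 = e^(-3t)(sin(t)·(-1,-1) - cos(t)·(1,2)).
General solution: K_1X_1 + K_2X_2.

x_1(t) = K_1e^(-3t)sin(t) - K_1e^(-3t)cos(t) - K_2e^(-3t)sin(t) - K_2e^(-3t)cos(t), x_2(t) = 2K_1e^(-3t)sin(t) - K_1e^(-3t)cos(t) - K_2e^(-3t)sin(t) - 2K_2e^(-3t)cos(t)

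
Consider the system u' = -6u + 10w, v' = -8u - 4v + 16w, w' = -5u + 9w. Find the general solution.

Coefficient matrix A = [[-6, 0, 10], [-8, -4, 16], [-5, 0, 9]].
det(A - λI) = 0 gives eigenvalues λ = 4, -4, -1.
For λ=4: eigenvector (-1,-1,-1).
For λ=-4: eigenvector (0,1,0).
For λ=-1: eigenvector (2,0,1).
General solution: C_1e^(4t)(-1,-1,-1) + C_2e^(-4t)(0,1,0) + C_3e^(-t)(2,0,1).

u(t) = -C_1e^(4t) + 2C_3e^(-t), v(t) = -C_1e^(4t) + C_2e^(-4t), w(t) = -C_1e^(4t) + C_3e^(-t)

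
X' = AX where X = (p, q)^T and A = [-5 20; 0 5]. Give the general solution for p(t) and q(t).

p(t) = -K_1e^(-5t) + 2K_2e^(5t), q(t) = K_2e^(5t)

Coefficient matrix A = [[-5, 20], [0, 5]].
Characteristic polynomial det(A - λI) = λ^2 - 25 = 0.
Eigenvalues λ = -5, 5.
For λ=-5: (A-λI) row 1 is [0, 20], so an eigenvector is (-1, 0).
For λ=5: (A-λI) row 1 is [-10, 20], so an eigenvector is (2, 1).
General solution: K_1e^(-5t)(-1,0) + K_2e^(5t)(2,1).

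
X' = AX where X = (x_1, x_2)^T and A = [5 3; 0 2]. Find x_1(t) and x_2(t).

x_1(t) = c_1e^(2t) + c_2e^(5t), x_2(t) = -c_1e^(2t)

Coefficient matrix A = [[5, 3], [0, 2]].
Characteristic polynomial det(A - λI) = λ^2 - 7λ + 10 = 0.
Eigenvalues λ = 2, 5.
For λ=2: (A-λI) row 1 is [3, 3], so an eigenvector is (1, -1).
For λ=5: (A-λI) row 1 is [0, 3], so an eigenvector is (1, 0).
General solution: c_1e^(2t)(1,-1) + c_2e^(5t)(1,0).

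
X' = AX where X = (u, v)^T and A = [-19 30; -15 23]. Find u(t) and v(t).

Coefficient matrix A = [[-19, 30], [-15, 23]].
Characteristic polynomial det(A - λI) = λ^2 - 4λ + 13 = 0.
Eigenvalues λ = 2 ± 3i (complex conjugate pair).
For λ=2+3i: an eigenvector is (3,2) - i(-1,-1) = (3 + i, 2 + i).
A real fundamental pair from Re and Im of e^((2+3i)t)v: X_1 = e^(2t)(cos(3t)·(3,2) + sin(3t)·(-1,-1)), X_2 = e^(2t)(sin(3t)·(3,2) - cos(3t)·(-1,-1)).
General solution: c_1X_1 + c_2X_2.

u(t) = -c_1e^(2t)sin(3t) + 3c_1e^(2t)cos(3t) + 3c_2e^(2t)sin(3t) + c_2e^(2t)cos(3t), v(t) = -c_1e^(2t)sin(3t) + 2c_1e^(2t)cos(3t) + 2c_2e^(2t)sin(3t) + c_2e^(2t)cos(3t)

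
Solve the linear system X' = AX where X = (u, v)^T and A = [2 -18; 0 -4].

Coefficient matrix A = [[2, -18], [0, -4]].
Characteristic polynomial det(A - λI) = λ^2 + 2λ - 8 = 0.
Eigenvalues λ = -4, 2.
For λ=-4: (A-λI) row 1 is [6, -18], so an eigenvector is (3, 1).
For λ=2: (A-λI) row 1 is [0, -18], so an eigenvector is (1, 0).
General solution: c_1e^(-4t)(3,1) + c_2e^(2t)(1,0).

u(t) = 3c_1e^(-4t) + c_2e^(2t), v(t) = c_1e^(-4t)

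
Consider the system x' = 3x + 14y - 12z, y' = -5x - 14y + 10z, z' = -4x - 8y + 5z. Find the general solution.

x(t) = 2c_1e^(-3t) - 2c_2e^(-4t) - c_3e^(t), y(t) = c_2e^(-4t) + c_3e^(t), z(t) = c_1e^(-3t) + c_3e^(t)

Coefficient matrix A = [[3, 14, -12], [-5, -14, 10], [-4, -8, 5]].
det(A - λI) = 0 gives eigenvalues λ = -3, -4, 1.
For λ=-3: eigenvector (2,0,1).
For λ=-4: eigenvector (-2,1,0).
For λ=1: eigenvector (-1,1,1).
General solution: c_1e^(-3t)(2,0,1) + c_2e^(-4t)(-2,1,0) + c_3e^(t)(-1,1,1).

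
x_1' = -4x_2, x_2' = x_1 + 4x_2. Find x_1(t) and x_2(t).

Coefficient matrix A = [[0, -4], [1, 4]].
Characteristic polynomial det(A - λI) = λ^2 - 4λ + 4 = 0.
Single eigenvalue λ = 2 with algebraic multiplicity 2.
Eigenvector v = (2,-1); generalized eigenvector w with (A-λI)w=v is (3,-2).
General solution: e^(2t)[K_1·v + K_2·(t·v + w)].

x_1(t) = 2K_1e^(2t) + 2K_2te^(2t) + 3K_2e^(2t), x_2(t) = -K_1e^(2t) - K_2te^(2t) - 2K_2e^(2t)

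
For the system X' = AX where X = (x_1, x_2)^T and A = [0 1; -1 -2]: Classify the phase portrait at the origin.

stable improper node

A = [[0,1],[-1,-2]]; det(A-λI) = λ^2 + 2λ + 1.
repeated λ = -1 with a single eigenvector.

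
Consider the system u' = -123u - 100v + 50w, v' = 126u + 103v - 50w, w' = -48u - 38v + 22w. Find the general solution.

u(t) = 5C_1e^(-3t) + 2C_3e^(2t), v(t) = -5C_1e^(-3t) + C_2e^(3t) - 2C_3e^(2t), w(t) = 2C_1e^(-3t) + 2C_2e^(3t) + C_3e^(2t)

Coefficient matrix A = [[-123, -100, 50], [126, 103, -50], [-48, -38, 22]].
det(A - λI) = 0 gives eigenvalues λ = -3, 3, 2.
For λ=-3: eigenvector (5,-5,2).
For λ=3: eigenvector (0,1,2).
For λ=2: eigenvector (2,-2,1).
General solution: C_1e^(-3t)(5,-5,2) + C_2e^(3t)(0,1,2) + C_3e^(2t)(2,-2,1).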